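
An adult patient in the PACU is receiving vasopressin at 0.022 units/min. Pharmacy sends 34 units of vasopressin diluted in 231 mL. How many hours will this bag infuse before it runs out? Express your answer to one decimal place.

0.022 units/min × 60 min/hr = 1.32 units/hr
Concentration = 34 units ÷ 231 mL = 0.1471861 units/mL
Rate = 1.32 units/hr ÷ 0.1471861 units/mL = 8.968235 mL/hr
Duration = 231 mL ÷ 8.968235 mL/hr = 25.75758 hr

25.8 hours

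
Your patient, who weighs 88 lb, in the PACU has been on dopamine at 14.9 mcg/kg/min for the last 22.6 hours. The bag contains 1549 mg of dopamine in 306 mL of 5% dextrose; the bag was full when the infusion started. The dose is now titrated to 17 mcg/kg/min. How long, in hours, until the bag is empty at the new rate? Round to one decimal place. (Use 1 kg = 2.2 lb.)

Initial rate:
Weight = 88 lb ÷ 2.2 lb/kg = 40 kg
Dose = 14.9 mcg/kg/min × 40 kg = 596 mcg/min
596 mcg/min × 60 min/hr = 35760 mcg/hr
Concentration = 1549 mg ÷ 306 mL = 5.062092 mg/mL = 5062.092 mcg/mL
Rate = 35760 mcg/hr ÷ 5062.092 mcg/mL = 7.064274 mL/hr
Volume infused so far = 7.064274 mL/hr × 22.6 hr = 159.6526 mL
Volume remaining = 306 − 159.6526 = 146.3474 mL
New rate:
Dose = 17 mcg/kg/min × 40 kg = 680 mcg/min
680 mcg/min × 60 min/hr = 40800 mcg/hr
Rate = 40800 mcg/hr ÷ 5062.092 mcg/mL = 8.05991 mL/hr
Time remaining = 146.3474 mL ÷ 8.05991 mL/hr = 18.15745 hr

18.2 hours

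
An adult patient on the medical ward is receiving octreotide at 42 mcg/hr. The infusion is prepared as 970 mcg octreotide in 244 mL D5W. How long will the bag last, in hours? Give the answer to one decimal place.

Concentration = 970 mcg ÷ 244 mL = 3.97541 mcg/mL
Rate = 42 mcg/hr ÷ 3.97541 mcg/mL = 10.56495 mL/hr
Duration = 244 mL ÷ 10.56495 mL/hr = 23.09524 hr

23.1 hours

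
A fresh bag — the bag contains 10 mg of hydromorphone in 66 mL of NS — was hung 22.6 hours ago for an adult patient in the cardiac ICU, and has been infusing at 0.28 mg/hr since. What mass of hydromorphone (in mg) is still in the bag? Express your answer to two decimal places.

Concentration = 10 mg ÷ 66 mL = 0.1515152 mg/mL
Rate = 0.28 mg/hr ÷ 0.1515152 mg/mL = 1.848 mL/hr
Volume infused = 1.848 mL/hr × 22.6 hr = 41.7648 mL
Volume remaining = 66 − 41.7648 = 24.2352 mL
Drug remaining = 24.2352 mL × 0.1515152 mg/mL = 3.672 mg

3.67 mg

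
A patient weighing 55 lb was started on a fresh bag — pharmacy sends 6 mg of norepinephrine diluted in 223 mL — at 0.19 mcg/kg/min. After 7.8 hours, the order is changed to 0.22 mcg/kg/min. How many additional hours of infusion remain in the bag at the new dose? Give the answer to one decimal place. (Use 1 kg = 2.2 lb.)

11.4 hours

Initial rate:
Weight = 55 lb ÷ 2.2 lb/kg = 25 kg
Dose = 0.19 mcg/kg/min × 25 kg = 4.75 mcg/min
4.75 mcg/min × 60 min/hr = 285 mcg/hr
Concentration = 6 mg ÷ 223 mL = 0.02690583 mg/mL = 26.90583 mcg/mL
Rate = 285 mcg/hr ÷ 26.90583 mcg/mL = 10.5925 mL/hr
Volume infused so far = 10.5925 mL/hr × 7.8 hr = 82.6215 mL
Volume remaining = 223 − 82.6215 = 140.3785 mL
New rate:
Dose = 0.22 mcg/kg/min × 25 kg = 5.5 mcg/min
5.5 mcg/min × 60 min/hr = 330 mcg/hr
Rate = 330 mcg/hr ÷ 26.90583 mcg/mL = 12.265 mL/hr
Time remaining = 140.3785 mL ÷ 12.265 mL/hr = 11.44545 hr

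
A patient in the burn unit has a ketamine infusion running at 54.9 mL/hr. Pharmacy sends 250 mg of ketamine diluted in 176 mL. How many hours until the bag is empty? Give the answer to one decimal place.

3.2 hours

Duration = 176 mL ÷ 54.9 mL/hr = 3.205829 hr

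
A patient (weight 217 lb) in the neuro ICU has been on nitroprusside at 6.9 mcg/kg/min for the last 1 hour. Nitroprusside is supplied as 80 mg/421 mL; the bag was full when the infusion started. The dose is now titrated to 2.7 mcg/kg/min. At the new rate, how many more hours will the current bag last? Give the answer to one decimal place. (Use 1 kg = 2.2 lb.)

Initial rate:
Weight = 217 lb ÷ 2.2 lb/kg = 98.63636 kg
Dose = 6.9 mcg/kg/min × 98.63636 kg = 680.5909 mcg/min
680.5909 mcg/min × 60 min/hr = 40835.45 mcg/hr
Concentration = 80 mg ÷ 421 mL = 0.1900238 mg/mL = 190.0238 mcg/mL
Rate = 40835.45 mcg/hr ÷ 190.0238 mcg/mL = 214.8966 mL/hr
Volume infused so far = 214.8966 mL/hr × 1 hr = 214.8966 mL
Volume remaining = 421 − 214.8966 = 206.1034 mL
New rate:
Dose = 2.7 mcg/kg/min × 98.63636 kg = 266.3182 mcg/min
266.3182 mcg/min × 60 min/hr = 15979.09 mcg/hr
Rate = 15979.09 mcg/hr ÷ 190.0238 mcg/mL = 84.08997 mL/hr
Time remaining = 206.1034 mL ÷ 84.08997 mL/hr = 2.450987 hr

2.5 hours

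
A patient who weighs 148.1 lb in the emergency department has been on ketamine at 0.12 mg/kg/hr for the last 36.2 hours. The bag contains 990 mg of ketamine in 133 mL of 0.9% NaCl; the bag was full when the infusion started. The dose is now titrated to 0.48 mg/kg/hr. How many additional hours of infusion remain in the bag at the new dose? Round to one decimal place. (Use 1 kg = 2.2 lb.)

21.6 hours

Initial rate:
Weight = 148.1 lb ÷ 2.2 lb/kg = 67.31818 kg
Dose = 0.12 mg/kg/hr × 67.31818 kg = 8.078182 mg/hr
Concentration = 990 mg ÷ 133 mL = 7.443609 mg/mL
Rate = 8.078182 mg/hr ÷ 7.443609 mg/mL = 1.085251 mL/hr
Volume infused so far = 1.085251 mL/hr × 36.2 hr = 39.28607 mL
Volume remaining = 133 − 39.28607 = 93.71393 mL
New rate:
Dose = 0.48 mg/kg/hr × 67.31818 kg = 32.31273 mg/hr
Rate = 32.31273 mg/hr ÷ 7.443609 mg/mL = 4.341003 mL/hr
Time remaining = 93.71393 mL ÷ 4.341003 mL/hr = 21.58808 hr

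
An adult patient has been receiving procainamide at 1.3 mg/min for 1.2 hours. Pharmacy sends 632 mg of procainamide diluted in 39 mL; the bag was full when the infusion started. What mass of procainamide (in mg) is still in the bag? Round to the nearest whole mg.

538 mg

1.3 mg/min × 60 min/hr = 78 mg/hr
Concentration = 632 mg ÷ 39 mL = 16.20513 mg/mL
Rate = 78 mg/hr ÷ 16.20513 mg/mL = 4.813291 mL/hr
Volume infused = 4.813291 mL/hr × 1.2 hr = 5.775949 mL
Volume remaining = 39 − 5.775949 = 33.22405 mL
Drug remaining = 33.22405 mL × 16.20513 mg/mL = 538.4 mg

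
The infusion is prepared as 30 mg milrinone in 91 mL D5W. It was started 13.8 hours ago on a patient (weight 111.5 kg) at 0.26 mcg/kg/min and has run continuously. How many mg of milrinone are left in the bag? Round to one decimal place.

6.0 mg

Dose = 0.26 mcg/kg/min × 111.5 kg = 28.99 mcg/min
28.99 mcg/min × 60 min/hr = 1739.4 mcg/hr
Concentration = 30 mg ÷ 91 mL = 0.3296703 mg/mL = 329.6703 mcg/mL
Rate = 1739.4 mcg/hr ÷ 329.6703 mcg/mL = 5.27618 mL/hr
Volume infused = 5.27618 mL/hr × 13.8 hr = 72.81128 mL
Volume remaining = 91 − 72.81128 = 18.18872 mL
Drug remaining = 18.18872 mL × 329.6703 mcg/mL = 5996.28 mcg = 5.99628 mg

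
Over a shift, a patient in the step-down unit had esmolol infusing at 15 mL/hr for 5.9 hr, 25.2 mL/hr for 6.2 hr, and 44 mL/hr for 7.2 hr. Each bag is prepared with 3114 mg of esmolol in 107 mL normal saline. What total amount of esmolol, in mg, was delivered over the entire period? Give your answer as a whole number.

Concentration = 3114 mg ÷ 107 mL = 29.1028 mg/mL
Stage 1: 15 mL/hr × 5.9 hr = 88.5 mL → 88.5 mL × 29.1028 mg/mL = 2575.598 mg
Stage 2: 25.2 mL/hr × 6.2 hr = 156.24 mL → 156.24 mL × 29.1028 mg/mL = 4547.022 mg
Stage 3: 44 mL/hr × 7.2 hr = 316.8 mL → 316.8 mL × 29.1028 mg/mL = 9219.768 mg
Total = 2575.598 + 4547.022 + 9219.768 = 16342.39 mg

16342 mg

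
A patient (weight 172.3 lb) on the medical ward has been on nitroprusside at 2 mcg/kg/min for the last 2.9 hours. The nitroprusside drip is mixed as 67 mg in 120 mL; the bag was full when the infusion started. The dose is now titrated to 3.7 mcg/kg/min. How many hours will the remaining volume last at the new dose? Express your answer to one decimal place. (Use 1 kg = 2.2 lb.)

Initial rate:
Weight = 172.3 lb ÷ 2.2 lb/kg = 78.31818 kg
Dose = 2 mcg/kg/min × 78.31818 kg = 156.6364 mcg/min
156.6364 mcg/min × 60 min/hr = 9398.182 mcg/hr
Concentration = 67 mg ÷ 120 mL = 0.5583333 mg/mL = 558.3333 mcg/mL
Rate = 9398.182 mcg/hr ÷ 558.3333 mcg/mL = 16.83256 mL/hr
Volume infused so far = 16.83256 mL/hr × 2.9 hr = 48.81444 mL
Volume remaining = 120 − 48.81444 = 71.18556 mL
New rate:
Dose = 3.7 mcg/kg/min × 78.31818 kg = 289.7773 mcg/min
289.7773 mcg/min × 60 min/hr = 17386.64 mcg/hr
Rate = 17386.64 mcg/hr ÷ 558.3333 mcg/mL = 31.14024 mL/hr
Time remaining = 71.18556 mL ÷ 31.14024 mL/hr = 2.285967 hr

2.3 hours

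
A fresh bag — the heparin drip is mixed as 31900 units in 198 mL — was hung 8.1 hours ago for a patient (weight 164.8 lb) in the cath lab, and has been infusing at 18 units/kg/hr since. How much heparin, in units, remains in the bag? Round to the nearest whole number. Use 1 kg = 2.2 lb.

20978 units

Weight = 164.8 lb ÷ 2.2 lb/kg = 74.90909 kg
Dose = 18 units/kg/hr × 74.90909 kg = 1348.364 units/hr
Concentration = 31900 units ÷ 198 mL = 161.1111 units/mL
Rate = 1348.364 units/hr ÷ 161.1111 units/mL = 8.369154 mL/hr
Volume infused = 8.369154 mL/hr × 8.1 hr = 67.79014 mL
Volume remaining = 198 − 67.79014 = 130.2099 mL
Drug remaining = 130.2099 mL × 161.1111 units/mL = 20978.25 units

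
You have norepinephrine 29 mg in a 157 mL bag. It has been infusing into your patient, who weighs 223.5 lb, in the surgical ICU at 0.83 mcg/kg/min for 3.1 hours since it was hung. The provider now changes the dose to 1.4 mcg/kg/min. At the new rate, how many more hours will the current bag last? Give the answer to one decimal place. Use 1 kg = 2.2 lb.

Initial rate:
Weight = 223.5 lb ÷ 2.2 lb/kg = 101.5909 kg
Dose = 0.83 mcg/kg/min × 101.5909 kg = 84.32045 mcg/min
84.32045 mcg/min × 60 min/hr = 5059.227 mcg/hr
Concentration = 29 mg ÷ 157 mL = 0.1847134 mg/mL = 184.7134 mcg/mL
Rate = 5059.227 mcg/hr ÷ 184.7134 mcg/mL = 27.38961 mL/hr
Volume infused so far = 27.38961 mL/hr × 3.1 hr = 84.90779 mL
Volume remaining = 157 − 84.90779 = 72.09221 mL
New rate:
Dose = 1.4 mcg/kg/min × 101.5909 kg = 142.2273 mcg/min
142.2273 mcg/min × 60 min/hr = 8533.636 mcg/hr
Rate = 8533.636 mcg/hr ÷ 184.7134 mcg/mL = 46.19934 mL/hr
Time remaining = 72.09221 mL ÷ 46.19934 mL/hr = 1.56046 hr

1.6 hours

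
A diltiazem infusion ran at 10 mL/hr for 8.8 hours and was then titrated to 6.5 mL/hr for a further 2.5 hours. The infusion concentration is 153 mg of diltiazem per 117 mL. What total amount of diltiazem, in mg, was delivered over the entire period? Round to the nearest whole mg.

Concentration = 153 mg ÷ 117 mL = 1.307692 mg/mL
Stage 1: 10 mL/hr × 8.8 hr = 88 mL → 88 mL × 1.307692 mg/mL = 115.0769 mg
Stage 2: 6.5 mL/hr × 2.5 hr = 16.25 mL → 16.25 mL × 1.307692 mg/mL = 21.25 mg
Total = 115.0769 + 21.25 = 136.3269 mg

136 mg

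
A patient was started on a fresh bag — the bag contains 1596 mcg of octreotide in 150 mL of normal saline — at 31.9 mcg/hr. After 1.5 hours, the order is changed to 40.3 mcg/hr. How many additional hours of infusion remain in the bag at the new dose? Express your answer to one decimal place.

Initial rate:
Concentration = 1596 mcg ÷ 150 mL = 10.64 mcg/mL
Rate = 31.9 mcg/hr ÷ 10.64 mcg/mL = 2.99812 mL/hr
Volume infused so far = 2.99812 mL/hr × 1.5 hr = 4.49718 mL
Volume remaining = 150 − 4.49718 = 145.5028 mL
New rate:
Rate = 40.3 mcg/hr ÷ 10.64 mcg/mL = 3.787594 mL/hr
Time remaining = 145.5028 mL ÷ 3.787594 mL/hr = 38.41563 hr

38.4 hours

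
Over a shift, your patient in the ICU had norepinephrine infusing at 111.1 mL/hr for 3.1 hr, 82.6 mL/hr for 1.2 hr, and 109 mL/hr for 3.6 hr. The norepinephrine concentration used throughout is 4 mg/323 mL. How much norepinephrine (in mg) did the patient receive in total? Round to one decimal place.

Concentration = 4 mg ÷ 323 mL = 0.0123839 mg/mL
Stage 1: 111.1 mL/hr × 3.1 hr = 344.41 mL → 344.41 mL × 0.0123839 mg/mL = 4.265139 mg
Stage 2: 82.6 mL/hr × 1.2 hr = 99.12 mL → 99.12 mL × 0.0123839 mg/mL = 1.227492 mg
Stage 3: 109 mL/hr × 3.6 hr = 392.4 mL → 392.4 mL × 0.0123839 mg/mL = 4.859443 mg
Total = 4.265139 + 1.227492 + 4.859443 = 10.35207 mg

10.4 mg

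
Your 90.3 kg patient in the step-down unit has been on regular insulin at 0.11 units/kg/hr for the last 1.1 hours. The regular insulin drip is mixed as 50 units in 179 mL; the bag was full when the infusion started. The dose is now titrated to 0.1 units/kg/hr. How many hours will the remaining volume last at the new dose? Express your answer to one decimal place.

Initial rate:
Dose = 0.11 units/kg/hr × 90.3 kg = 9.933 units/hr
Concentration = 50 units ÷ 179 mL = 0.2793296 units/mL
Rate = 9.933 units/hr ÷ 0.2793296 units/mL = 35.56014 mL/hr
Volume infused so far = 35.56014 mL/hr × 1.1 hr = 39.11615 mL
Volume remaining = 179 − 39.11615 = 139.8838 mL
New rate:
Dose = 0.1 units/kg/hr × 90.3 kg = 9.03 units/hr
Rate = 9.03 units/hr ÷ 0.2793296 units/mL = 32.3274 mL/hr
Time remaining = 139.8838 mL ÷ 32.3274 mL/hr = 4.327099 hr

4.3 hours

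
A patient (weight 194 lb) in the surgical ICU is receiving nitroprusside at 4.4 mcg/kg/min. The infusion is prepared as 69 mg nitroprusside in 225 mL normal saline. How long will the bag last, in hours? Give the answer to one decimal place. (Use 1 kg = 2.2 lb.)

3.0 hours

Weight = 194 lb ÷ 2.2 lb/kg = 88.18182 kg
Dose = 4.4 mcg/kg/min × 88.18182 kg = 388 mcg/min
388 mcg/min × 60 min/hr = 23280 mcg/hr
Concentration = 69 mg ÷ 225 mL = 0.3066667 mg/mL = 306.6667 mcg/mL
Rate = 23280 mcg/hr ÷ 306.6667 mcg/mL = 75.91304 mL/hr
Duration = 225 mL ÷ 75.91304 mL/hr = 2.963918 hr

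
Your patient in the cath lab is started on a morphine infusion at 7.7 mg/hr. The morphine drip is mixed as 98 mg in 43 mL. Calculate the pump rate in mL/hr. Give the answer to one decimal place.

Concentration = 98 mg ÷ 43 mL = 2.27907 mg/mL
Rate = 7.7 mg/hr ÷ 2.27907 mg/mL = 3.378571 mL/hr

3.4 mL/hr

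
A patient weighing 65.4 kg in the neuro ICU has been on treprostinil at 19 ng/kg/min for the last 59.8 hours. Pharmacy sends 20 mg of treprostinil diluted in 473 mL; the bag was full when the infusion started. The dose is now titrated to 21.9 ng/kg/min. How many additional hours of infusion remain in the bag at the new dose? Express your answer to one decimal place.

180.9 hours

Initial rate:
Dose = 19 ng/kg/min × 65.4 kg = 1242.6 ng/min
1242.6 ng/min × 60 min/hr = 74556 ng/hr
Concentration = 20 mg ÷ 473 mL = 0.0422833 mg/mL = 42283.3 ng/mL
Rate = 74556 ng/hr ÷ 42283.3 ng/mL = 1.763249 mL/hr
Volume infused so far = 1.763249 mL/hr × 59.8 hr = 105.4423 mL
Volume remaining = 473 − 105.4423 = 367.5577 mL
New rate:
Dose = 21.9 ng/kg/min × 65.4 kg = 1432.26 ng/min
1432.26 ng/min × 60 min/hr = 85935.6 ng/hr
Rate = 85935.6 ng/hr ÷ 42283.3 ng/mL = 2.032377 mL/hr
Time remaining = 367.5577 mL ÷ 2.032377 mL/hr = 180.8511 hr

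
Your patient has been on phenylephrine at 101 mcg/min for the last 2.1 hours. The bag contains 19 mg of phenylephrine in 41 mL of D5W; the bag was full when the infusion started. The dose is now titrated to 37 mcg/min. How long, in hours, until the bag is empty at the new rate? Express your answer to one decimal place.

Initial rate:
101 mcg/min × 60 min/hr = 6060 mcg/hr
Concentration = 19 mg ÷ 41 mL = 0.4634146 mg/mL = 463.4146 mcg/mL
Rate = 6060 mcg/hr ÷ 463.4146 mcg/mL = 13.07684 mL/hr
Volume infused so far = 13.07684 mL/hr × 2.1 hr = 27.46137 mL
Volume remaining = 41 − 27.46137 = 13.53863 mL
New rate:
37 mcg/min × 60 min/hr = 2220 mcg/hr
Rate = 2220 mcg/hr ÷ 463.4146 mcg/mL = 4.790526 mL/hr
Time remaining = 13.53863 mL ÷ 4.790526 mL/hr = 2.826126 hr

2.8 hours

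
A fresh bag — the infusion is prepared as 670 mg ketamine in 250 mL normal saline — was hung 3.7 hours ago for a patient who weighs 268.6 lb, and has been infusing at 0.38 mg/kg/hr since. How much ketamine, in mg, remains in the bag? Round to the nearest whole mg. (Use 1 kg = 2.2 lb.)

Weight = 268.6 lb ÷ 2.2 lb/kg = 122.0909 kg
Dose = 0.38 mg/kg/hr × 122.0909 kg = 46.39455 mg/hr
Concentration = 670 mg ÷ 250 mL = 2.68 mg/mL
Rate = 46.39455 mg/hr ÷ 2.68 mg/mL = 17.3114 mL/hr
Volume infused = 17.3114 mL/hr × 3.7 hr = 64.05217 mL
Volume remaining = 250 − 64.05217 = 185.9478 mL
Drug remaining = 185.9478 mL × 2.68 mg/mL = 498.3402 mg

498 mg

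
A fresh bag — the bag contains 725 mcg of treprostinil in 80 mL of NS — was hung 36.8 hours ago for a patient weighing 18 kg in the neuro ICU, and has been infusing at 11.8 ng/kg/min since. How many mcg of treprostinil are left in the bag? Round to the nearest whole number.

Dose = 11.8 ng/kg/min × 18 kg = 212.4 ng/min
212.4 ng/min × 60 min/hr = 12744 ng/hr
Concentration = 725 mcg ÷ 80 mL = 9.0625 mcg/mL = 9062.5 ng/mL
Rate = 12744 ng/hr ÷ 9062.5 ng/mL = 1.406234 mL/hr
Volume infused = 1.406234 mL/hr × 36.8 hr = 51.74943 mL
Volume remaining = 80 − 51.74943 = 28.25057 mL
Drug remaining = 28.25057 mL × 9062.5 ng/mL = 256020.8 ng = 256.0208 mcg

256 mcg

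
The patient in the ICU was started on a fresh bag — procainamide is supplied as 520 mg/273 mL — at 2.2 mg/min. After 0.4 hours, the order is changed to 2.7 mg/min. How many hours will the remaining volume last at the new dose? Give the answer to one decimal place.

2.9 hours

Initial rate:
2.2 mg/min × 60 min/hr = 132 mg/hr
Concentration = 520 mg ÷ 273 mL = 1.904762 mg/mL
Rate = 132 mg/hr ÷ 1.904762 mg/mL = 69.3 mL/hr
Volume infused so far = 69.3 mL/hr × 0.4 hr = 27.72 mL
Volume remaining = 273 − 27.72 = 245.28 mL
New rate:
2.7 mg/min × 60 min/hr = 162 mg/hr
Rate = 162 mg/hr ÷ 1.904762 mg/mL = 85.05 mL/hr
Time remaining = 245.28 mL ÷ 85.05 mL/hr = 2.883951 hr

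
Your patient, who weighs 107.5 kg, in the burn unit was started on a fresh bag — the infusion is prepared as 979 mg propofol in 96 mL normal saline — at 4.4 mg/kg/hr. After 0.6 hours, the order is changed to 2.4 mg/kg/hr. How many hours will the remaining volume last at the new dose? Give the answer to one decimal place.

2.7 hours

Initial rate:
Dose = 4.4 mg/kg/hr × 107.5 kg = 473 mg/hr
Concentration = 979 mg ÷ 96 mL = 10.19792 mg/mL
Rate = 473 mg/hr ÷ 10.19792 mg/mL = 46.38202 mL/hr
Volume infused so far = 46.38202 mL/hr × 0.6 hr = 27.82921 mL
Volume remaining = 96 − 27.82921 = 68.17079 mL
New rate:
Dose = 2.4 mg/kg/hr × 107.5 kg = 258 mg/hr
Rate = 258 mg/hr ÷ 10.19792 mg/mL = 25.29928 mL/hr
Time remaining = 68.17079 mL ÷ 25.29928 mL/hr = 2.694574 hr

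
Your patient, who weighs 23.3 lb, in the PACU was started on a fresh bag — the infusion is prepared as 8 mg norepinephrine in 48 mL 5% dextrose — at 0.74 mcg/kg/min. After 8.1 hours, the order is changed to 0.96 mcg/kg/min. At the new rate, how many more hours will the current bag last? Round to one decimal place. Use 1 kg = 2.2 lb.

6.9 hours

Initial rate:
Weight = 23.3 lb ÷ 2.2 lb/kg = 10.59091 kg
Dose = 0.74 mcg/kg/min × 10.59091 kg = 7.837273 mcg/min
7.837273 mcg/min × 60 min/hr = 470.2364 mcg/hr
Concentration = 8 mg ÷ 48 mL = 0.1666667 mg/mL = 166.6667 mcg/mL
Rate = 470.2364 mcg/hr ÷ 166.6667 mcg/mL = 2.821418 mL/hr
Volume infused so far = 2.821418 mL/hr × 8.1 hr = 22.85349 mL
Volume remaining = 48 − 22.85349 = 25.14651 mL
New rate:
Dose = 0.96 mcg/kg/min × 10.59091 kg = 10.16727 mcg/min
10.16727 mcg/min × 60 min/hr = 610.0364 mcg/hr
Rate = 610.0364 mcg/hr ÷ 166.6667 mcg/mL = 3.660218 mL/hr
Time remaining = 25.14651 mL ÷ 3.660218 mL/hr = 6.870222 hr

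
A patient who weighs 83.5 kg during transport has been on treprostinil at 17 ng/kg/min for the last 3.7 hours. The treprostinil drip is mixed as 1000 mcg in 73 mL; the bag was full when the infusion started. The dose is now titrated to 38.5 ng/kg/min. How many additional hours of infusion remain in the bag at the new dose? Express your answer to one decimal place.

Initial rate:
Dose = 17 ng/kg/min × 83.5 kg = 1419.5 ng/min
1419.5 ng/min × 60 min/hr = 85170 ng/hr
Concentration = 1000 mcg ÷ 73 mL = 13.69863 mcg/mL = 13698.63 ng/mL
Rate = 85170 ng/hr ÷ 13698.63 ng/mL = 6.21741 mL/hr
Volume infused so far = 6.21741 mL/hr × 3.7 hr = 23.00442 mL
Volume remaining = 73 − 23.00442 = 49.99558 mL
New rate:
Dose = 38.5 ng/kg/min × 83.5 kg = 3214.75 ng/min
3214.75 ng/min × 60 min/hr = 192885 ng/hr
Rate = 192885 ng/hr ÷ 13698.63 ng/mL = 14.08061 mL/hr
Time remaining = 49.99558 mL ÷ 14.08061 mL/hr = 3.55067 hr

3.6 hours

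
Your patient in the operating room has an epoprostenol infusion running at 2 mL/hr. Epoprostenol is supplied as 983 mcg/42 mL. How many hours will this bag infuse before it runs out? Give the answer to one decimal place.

21.0 hours

Duration = 42 mL ÷ 2 mL/hr = 21 hr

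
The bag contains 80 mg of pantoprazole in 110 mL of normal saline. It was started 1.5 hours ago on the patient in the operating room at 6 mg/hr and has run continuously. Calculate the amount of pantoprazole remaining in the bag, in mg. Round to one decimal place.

71.0 mg

Concentration = 80 mg ÷ 110 mL = 0.7272727 mg/mL
Rate = 6 mg/hr ÷ 0.7272727 mg/mL = 8.25 mL/hr
Volume infused = 8.25 mL/hr × 1.5 hr = 12.375 mL
Volume remaining = 110 − 12.375 = 97.625 mL
Drug remaining = 97.625 mL × 0.7272727 mg/mL = 71 mg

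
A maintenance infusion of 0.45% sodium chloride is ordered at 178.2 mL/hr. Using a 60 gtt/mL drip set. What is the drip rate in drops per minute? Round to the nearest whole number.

178.2 mL/hr ÷ 60 min/hr = 2.97 mL/min
2.97 mL/min × 60 gtt/mL = 178.2 gtt/min

178 gtt/min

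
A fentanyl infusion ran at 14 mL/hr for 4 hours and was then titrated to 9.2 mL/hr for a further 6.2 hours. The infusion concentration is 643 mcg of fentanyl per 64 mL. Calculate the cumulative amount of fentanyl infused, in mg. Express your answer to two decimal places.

Concentration = 643 mcg ÷ 64 mL = 10.04688 mcg/mL
Stage 1: 14 mL/hr × 4 hr = 56 mL → 56 mL × 10.04688 mcg/mL = 562.625 mcg
Stage 2: 9.2 mL/hr × 6.2 hr = 57.04 mL → 57.04 mL × 10.04688 mcg/mL = 573.0738 mcg
Total = 562.625 + 573.0738 = 1135.699 mcg = 1.135699 mg

1.14 mg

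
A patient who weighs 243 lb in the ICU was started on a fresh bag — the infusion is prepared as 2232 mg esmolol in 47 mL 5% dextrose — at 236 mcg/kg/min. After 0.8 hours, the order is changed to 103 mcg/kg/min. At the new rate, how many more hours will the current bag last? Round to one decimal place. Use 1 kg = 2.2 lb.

Initial rate:
Weight = 243 lb ÷ 2.2 lb/kg = 110.4545 kg
Dose = 236 mcg/kg/min × 110.4545 kg = 26067.27 mcg/min
26067.27 mcg/min × 60 min/hr = 1564036 mcg/hr
Concentration = 2232 mg ÷ 47 mL = 47.48936 mg/mL = 47489.36 mcg/mL
Rate = 1564036 mcg/hr ÷ 47489.36 mcg/mL = 32.93446 mL/hr
Volume infused so far = 32.93446 mL/hr × 0.8 hr = 26.34757 mL
Volume remaining = 47 − 26.34757 = 20.65243 mL
New rate:
Dose = 103 mcg/kg/min × 110.4545 kg = 11376.82 mcg/min
11376.82 mcg/min × 60 min/hr = 682609.1 mcg/hr
Rate = 682609.1 mcg/hr ÷ 47489.36 mcg/mL = 14.37394 mL/hr
Time remaining = 20.65243 mL ÷ 14.37394 mL/hr = 1.436797 hr

1.4 hours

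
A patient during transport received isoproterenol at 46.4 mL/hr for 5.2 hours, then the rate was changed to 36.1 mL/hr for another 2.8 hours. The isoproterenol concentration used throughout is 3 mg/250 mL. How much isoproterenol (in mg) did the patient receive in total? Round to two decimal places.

Concentration = 3 mg ÷ 250 mL = 0.012 mg/mL
Stage 1: 46.4 mL/hr × 5.2 hr = 241.28 mL → 241.28 mL × 0.012 mg/mL = 2.89536 mg
Stage 2: 36.1 mL/hr × 2.8 hr = 101.08 mL → 101.08 mL × 0.012 mg/mL = 1.21296 mg
Total = 2.89536 + 1.21296 = 4.10832 mg

4.11 mg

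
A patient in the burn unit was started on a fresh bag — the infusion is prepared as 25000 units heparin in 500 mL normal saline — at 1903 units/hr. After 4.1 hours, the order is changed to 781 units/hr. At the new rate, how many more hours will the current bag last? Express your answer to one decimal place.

22.0 hours

Initial rate:
Concentration = 25000 units ÷ 500 mL = 50 units/mL
Rate = 1903 units/hr ÷ 50 units/mL = 38.06 mL/hr
Volume infused so far = 38.06 mL/hr × 4.1 hr = 156.046 mL
Volume remaining = 500 − 156.046 = 343.954 mL
New rate:
Rate = 781 units/hr ÷ 50 units/mL = 15.62 mL/hr
Time remaining = 343.954 mL ÷ 15.62 mL/hr = 22.0201 hr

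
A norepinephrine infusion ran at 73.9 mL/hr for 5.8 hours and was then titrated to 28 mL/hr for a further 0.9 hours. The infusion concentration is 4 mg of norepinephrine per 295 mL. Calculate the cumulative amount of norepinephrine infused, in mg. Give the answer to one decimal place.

Concentration = 4 mg ÷ 295 mL = 0.01355932 mg/mL
Stage 1: 73.9 mL/hr × 5.8 hr = 428.62 mL → 428.62 mL × 0.01355932 mg/mL = 5.811797 mg
Stage 2: 28 mL/hr × 0.9 hr = 25.2 mL → 25.2 mL × 0.01355932 mg/mL = 0.3416949 mg
Total = 5.811797 + 0.3416949 = 6.153492 mg

6.2 mg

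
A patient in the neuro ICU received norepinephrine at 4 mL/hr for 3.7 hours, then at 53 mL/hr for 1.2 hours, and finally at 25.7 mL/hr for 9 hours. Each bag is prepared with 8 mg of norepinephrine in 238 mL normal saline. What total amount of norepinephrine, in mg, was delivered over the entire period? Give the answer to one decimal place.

Concentration = 8 mg ÷ 238 mL = 0.03361345 mg/mL
Stage 1: 4 mL/hr × 3.7 hr = 14.8 mL → 14.8 mL × 0.03361345 mg/mL = 0.497479 mg
Stage 2: 53 mL/hr × 1.2 hr = 63.6 mL → 63.6 mL × 0.03361345 mg/mL = 2.137815 mg
Stage 3: 25.7 mL/hr × 9 hr = 231.3 mL → 231.3 mL × 0.03361345 mg/mL = 7.77479 mg
Total = 0.497479 + 2.137815 + 7.77479 = 10.41008 mg

10.4 mg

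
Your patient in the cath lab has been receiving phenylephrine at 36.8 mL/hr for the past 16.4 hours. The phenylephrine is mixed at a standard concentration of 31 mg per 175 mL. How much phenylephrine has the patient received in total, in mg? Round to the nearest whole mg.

107 mg

Concentration = 31 mg ÷ 175 mL = 0.1771429 mg/mL = 177.1429 mcg/mL
Drug rate = 36.8 mL/hr × 177.1429 mcg/mL = 6518.857 mcg/hr
Total = 6518.857 mcg/hr × 16.4 hr = 106909.3 mcg = 106.9093 mg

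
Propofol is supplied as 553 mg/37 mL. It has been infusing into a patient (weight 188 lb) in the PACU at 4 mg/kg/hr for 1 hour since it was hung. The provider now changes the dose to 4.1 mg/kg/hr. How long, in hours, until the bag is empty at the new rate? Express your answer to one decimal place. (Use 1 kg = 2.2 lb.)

0.6 hours

Initial rate:
Weight = 188 lb ÷ 2.2 lb/kg = 85.45455 kg
Dose = 4 mg/kg/hr × 85.45455 kg = 341.8182 mg/hr
Concentration = 553 mg ÷ 37 mL = 14.94595 mg/mL
Rate = 341.8182 mg/hr ÷ 14.94595 mg/mL = 22.87029 mL/hr
Volume infused so far = 22.87029 mL/hr × 1 hr = 22.87029 mL
Volume remaining = 37 − 22.87029 = 14.12971 mL
New rate:
Dose = 4.1 mg/kg/hr × 85.45455 kg = 350.3636 mg/hr
Rate = 350.3636 mg/hr ÷ 14.94595 mg/mL = 23.44205 mL/hr
Time remaining = 14.12971 mL ÷ 23.44205 mL/hr = 0.6027504 hr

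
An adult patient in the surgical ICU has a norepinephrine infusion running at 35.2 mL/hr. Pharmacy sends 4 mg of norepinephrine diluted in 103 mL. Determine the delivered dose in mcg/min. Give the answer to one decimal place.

22.8 mcg/min

Concentration = 4 mg ÷ 103 mL = 0.03883495 mg/mL = 38.83495 mcg/mL
Drug rate = 35.2 mL/hr × 38.83495 mcg/mL = 1366.99 mcg/hr
1366.99 mcg/hr ÷ 60 min/hr = 22.78317 mcg/min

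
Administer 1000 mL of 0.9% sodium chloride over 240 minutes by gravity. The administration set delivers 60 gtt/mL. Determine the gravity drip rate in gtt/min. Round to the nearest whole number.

1000 mL ÷ (240 min) = 4.166667 mL/min
4.166667 mL/min × 60 gtt/mL = 250 gtt/min

250 gtt/min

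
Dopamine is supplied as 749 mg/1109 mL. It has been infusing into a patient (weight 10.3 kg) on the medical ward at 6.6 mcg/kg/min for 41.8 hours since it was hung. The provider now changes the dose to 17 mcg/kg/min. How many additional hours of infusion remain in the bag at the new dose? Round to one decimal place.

Initial rate:
Dose = 6.6 mcg/kg/min × 10.3 kg = 67.98 mcg/min
67.98 mcg/min × 60 min/hr = 4078.8 mcg/hr
Concentration = 749 mg ÷ 1109 mL = 0.6753832 mg/mL = 675.3832 mcg/mL
Rate = 4078.8 mcg/hr ÷ 675.3832 mcg/mL = 6.039238 mL/hr
Volume infused so far = 6.039238 mL/hr × 41.8 hr = 252.4401 mL
Volume remaining = 1109 − 252.4401 = 856.5599 mL
New rate:
Dose = 17 mcg/kg/min × 10.3 kg = 175.1 mcg/min
175.1 mcg/min × 60 min/hr = 10506 mcg/hr
Rate = 10506 mcg/hr ÷ 675.3832 mcg/mL = 15.55561 mL/hr
Time remaining = 856.5599 mL ÷ 15.55561 mL/hr = 55.06436 hr

55.1 hours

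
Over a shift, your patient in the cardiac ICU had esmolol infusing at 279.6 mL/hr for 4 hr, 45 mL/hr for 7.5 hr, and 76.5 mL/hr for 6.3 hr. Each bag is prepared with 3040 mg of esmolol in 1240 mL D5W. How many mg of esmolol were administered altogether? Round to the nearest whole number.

Concentration = 3040 mg ÷ 1240 mL = 2.451613 mg/mL
Stage 1: 279.6 mL/hr × 4 hr = 1118.4 mL → 1118.4 mL × 2.451613 mg/mL = 2741.884 mg
Stage 2: 45 mL/hr × 7.5 hr = 337.5 mL → 337.5 mL × 2.451613 mg/mL = 827.4194 mg
Stage 3: 76.5 mL/hr × 6.3 hr = 481.95 mL → 481.95 mL × 2.451613 mg/mL = 1181.555 mg
Total = 2741.884 + 827.4194 + 1181.555 = 4750.858 mg

4751 mg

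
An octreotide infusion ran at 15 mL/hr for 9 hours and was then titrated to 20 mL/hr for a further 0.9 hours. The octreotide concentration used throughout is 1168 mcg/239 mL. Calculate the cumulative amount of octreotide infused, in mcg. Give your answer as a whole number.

Concentration = 1168 mcg ÷ 239 mL = 4.887029 mcg/mL
Stage 1: 15 mL/hr × 9 hr = 135 mL → 135 mL × 4.887029 mcg/mL = 659.749 mcg
Stage 2: 20 mL/hr × 0.9 hr = 18 mL → 18 mL × 4.887029 mcg/mL = 87.96653 mcg
Total = 659.749 + 87.96653 = 747.7155 mcg

748 mcg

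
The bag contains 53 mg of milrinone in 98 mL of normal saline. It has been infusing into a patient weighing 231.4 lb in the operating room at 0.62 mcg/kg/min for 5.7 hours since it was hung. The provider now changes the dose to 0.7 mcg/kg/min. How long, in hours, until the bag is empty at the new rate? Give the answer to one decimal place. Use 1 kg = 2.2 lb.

6.9 hours

Initial rate:
Weight = 231.4 lb ÷ 2.2 lb/kg = 105.1818 kg
Dose = 0.62 mcg/kg/min × 105.1818 kg = 65.21273 mcg/min
65.21273 mcg/min × 60 min/hr = 3912.764 mcg/hr
Concentration = 53 mg ÷ 98 mL = 0.5408163 mg/mL = 540.8163 mcg/mL
Rate = 3912.764 mcg/hr ÷ 540.8163 mcg/mL = 7.234921 mL/hr
Volume infused so far = 7.234921 mL/hr × 5.7 hr = 41.23905 mL
Volume remaining = 98 − 41.23905 = 56.76095 mL
New rate:
Dose = 0.7 mcg/kg/min × 105.1818 kg = 73.62727 mcg/min
73.62727 mcg/min × 60 min/hr = 4417.636 mcg/hr
Rate = 4417.636 mcg/hr ÷ 540.8163 mcg/mL = 8.16846 mL/hr
Time remaining = 56.76095 mL ÷ 8.16846 mL/hr = 6.948795 hr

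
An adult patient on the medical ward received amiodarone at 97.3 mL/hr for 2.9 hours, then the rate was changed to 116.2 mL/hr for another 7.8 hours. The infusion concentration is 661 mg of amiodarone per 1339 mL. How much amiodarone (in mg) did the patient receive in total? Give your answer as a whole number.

587 mg

Concentration = 661 mg ÷ 1339 mL = 0.493652 mg/mL
Stage 1: 97.3 mL/hr × 2.9 hr = 282.17 mL → 282.17 mL × 0.493652 mg/mL = 139.2938 mg
Stage 2: 116.2 mL/hr × 7.8 hr = 906.36 mL → 906.36 mL × 0.493652 mg/mL = 447.4264 mg
Total = 139.2938 + 447.4264 = 586.7202 mg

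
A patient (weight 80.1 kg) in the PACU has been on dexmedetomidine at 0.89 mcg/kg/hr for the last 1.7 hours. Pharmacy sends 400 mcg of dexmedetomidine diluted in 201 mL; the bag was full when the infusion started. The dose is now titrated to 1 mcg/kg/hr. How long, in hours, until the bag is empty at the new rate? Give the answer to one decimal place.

3.5 hours

Initial rate:
Dose = 0.89 mcg/kg/hr × 80.1 kg = 71.289 mcg/hr
Concentration = 400 mcg ÷ 201 mL = 1.99005 mcg/mL
Rate = 71.289 mcg/hr ÷ 1.99005 mcg/mL = 35.82272 mL/hr
Volume infused so far = 35.82272 mL/hr × 1.7 hr = 60.89863 mL
Volume remaining = 201 − 60.89863 = 140.1014 mL
New rate:
Dose = 1 mcg/kg/hr × 80.1 kg = 80.1 mcg/hr
Rate = 80.1 mcg/hr ÷ 1.99005 mcg/mL = 40.25025 mL/hr
Time remaining = 140.1014 mL ÷ 40.25025 mL/hr = 3.480758 hr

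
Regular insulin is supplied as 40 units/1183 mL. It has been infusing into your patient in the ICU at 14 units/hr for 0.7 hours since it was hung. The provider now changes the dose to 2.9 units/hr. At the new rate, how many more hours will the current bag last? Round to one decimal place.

10.4 hours

Initial rate:
Concentration = 40 units ÷ 1183 mL = 0.03381234 units/mL
Rate = 14 units/hr ÷ 0.03381234 units/mL = 414.05 mL/hr
Volume infused so far = 414.05 mL/hr × 0.7 hr = 289.835 mL
Volume remaining = 1183 − 289.835 = 893.165 mL
New rate:
Rate = 2.9 units/hr ÷ 0.03381234 units/mL = 85.7675 mL/hr
Time remaining = 893.165 mL ÷ 85.7675 mL/hr = 10.41379 hr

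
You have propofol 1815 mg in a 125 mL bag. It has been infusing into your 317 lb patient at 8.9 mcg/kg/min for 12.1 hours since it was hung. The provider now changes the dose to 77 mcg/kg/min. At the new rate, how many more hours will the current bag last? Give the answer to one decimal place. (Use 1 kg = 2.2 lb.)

1.3 hours

Initial rate:
Weight = 317 lb ÷ 2.2 lb/kg = 144.0909 kg
Dose = 8.9 mcg/kg/min × 144.0909 kg = 1282.409 mcg/min
1282.409 mcg/min × 60 min/hr = 76944.55 mcg/hr
Concentration = 1815 mg ÷ 125 mL = 14.52 mg/mL = 14520 mcg/mL
Rate = 76944.55 mcg/hr ÷ 14520 mcg/mL = 5.299211 mL/hr
Volume infused so far = 5.299211 mL/hr × 12.1 hr = 64.12045 mL
Volume remaining = 125 − 64.12045 = 60.87955 mL
New rate:
Dose = 77 mcg/kg/min × 144.0909 kg = 11095 mcg/min
11095 mcg/min × 60 min/hr = 665700 mcg/hr
Rate = 665700 mcg/hr ÷ 14520 mcg/mL = 45.84711 mL/hr
Time remaining = 60.87955 mL ÷ 45.84711 mL/hr = 1.327882 hr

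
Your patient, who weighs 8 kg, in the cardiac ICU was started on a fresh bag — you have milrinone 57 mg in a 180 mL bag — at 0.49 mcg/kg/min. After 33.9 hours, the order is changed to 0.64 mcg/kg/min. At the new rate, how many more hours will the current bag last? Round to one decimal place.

Initial rate:
Dose = 0.49 mcg/kg/min × 8 kg = 3.92 mcg/min
3.92 mcg/min × 60 min/hr = 235.2 mcg/hr
Concentration = 57 mg ÷ 180 mL = 0.3166667 mg/mL = 316.6667 mcg/mL
Rate = 235.2 mcg/hr ÷ 316.6667 mcg/mL = 0.7427368 mL/hr
Volume infused so far = 0.7427368 mL/hr × 33.9 hr = 25.17878 mL
Volume remaining = 180 − 25.17878 = 154.8212 mL
New rate:
Dose = 0.64 mcg/kg/min × 8 kg = 5.12 mcg/min
5.12 mcg/min × 60 min/hr = 307.2 mcg/hr
Rate = 307.2 mcg/hr ÷ 316.6667 mcg/mL = 0.9701053 mL/hr
Time remaining = 154.8212 mL ÷ 0.9701053 mL/hr = 159.5922 hr

159.6 hours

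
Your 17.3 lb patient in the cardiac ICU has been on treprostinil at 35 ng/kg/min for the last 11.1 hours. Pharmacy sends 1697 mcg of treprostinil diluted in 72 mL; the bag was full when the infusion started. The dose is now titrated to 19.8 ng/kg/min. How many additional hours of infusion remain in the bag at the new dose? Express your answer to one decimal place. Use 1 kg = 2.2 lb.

162.0 hours

Initial rate:
Weight = 17.3 lb ÷ 2.2 lb/kg = 7.863636 kg
Dose = 35 ng/kg/min × 7.863636 kg = 275.2273 ng/min
275.2273 ng/min × 60 min/hr = 16513.64 ng/hr
Concentration = 1697 mcg ÷ 72 mL = 23.56944 mcg/mL = 23569.44 ng/mL
Rate = 16513.64 ng/hr ÷ 23569.44 ng/mL = 0.7006375 mL/hr
Volume infused so far = 0.7006375 mL/hr × 11.1 hr = 7.777076 mL
Volume remaining = 72 − 7.777076 = 64.22292 mL
New rate:
Dose = 19.8 ng/kg/min × 7.863636 kg = 155.7 ng/min
155.7 ng/min × 60 min/hr = 9342 ng/hr
Rate = 9342 ng/hr ÷ 23569.44 ng/mL = 0.3963606 mL/hr
Time remaining = 64.22292 mL ÷ 0.3963606 mL/hr = 162.0315 hr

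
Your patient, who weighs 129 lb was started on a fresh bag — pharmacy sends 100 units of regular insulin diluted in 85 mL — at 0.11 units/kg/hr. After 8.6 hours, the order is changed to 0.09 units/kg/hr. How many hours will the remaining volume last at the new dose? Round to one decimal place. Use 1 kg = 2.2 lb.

Initial rate:
Weight = 129 lb ÷ 2.2 lb/kg = 58.63636 kg
Dose = 0.11 units/kg/hr × 58.63636 kg = 6.45 units/hr
Concentration = 100 units ÷ 85 mL = 1.176471 units/mL
Rate = 6.45 units/hr ÷ 1.176471 units/mL = 5.4825 mL/hr
Volume infused so far = 5.4825 mL/hr × 8.6 hr = 47.1495 mL
Volume remaining = 85 − 47.1495 = 37.8505 mL
New rate:
Dose = 0.09 units/kg/hr × 58.63636 kg = 5.277273 units/hr
Rate = 5.277273 units/hr ÷ 1.176471 units/mL = 4.485682 mL/hr
Time remaining = 37.8505 mL ÷ 4.485682 mL/hr = 8.438071 hr

8.4 hours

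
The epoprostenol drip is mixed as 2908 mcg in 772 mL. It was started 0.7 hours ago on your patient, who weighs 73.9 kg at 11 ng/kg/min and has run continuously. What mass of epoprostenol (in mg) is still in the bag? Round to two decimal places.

2.87 mg

Dose = 11 ng/kg/min × 73.9 kg = 812.9 ng/min
812.9 ng/min × 60 min/hr = 48774 ng/hr
Concentration = 2908 mcg ÷ 772 mL = 3.766839 mcg/mL = 3766.839 ng/mL
Rate = 48774 ng/hr ÷ 3766.839 ng/mL = 12.94826 mL/hr
Volume infused = 12.94826 mL/hr × 0.7 hr = 9.063779 mL
Volume remaining = 772 − 9.063779 = 762.9362 mL
Drug remaining = 762.9362 mL × 3766.839 ng/mL = 2873858 ng = 2.873858 mg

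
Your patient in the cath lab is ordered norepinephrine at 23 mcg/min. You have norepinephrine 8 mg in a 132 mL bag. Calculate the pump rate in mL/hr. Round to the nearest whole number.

23 mL/hr

23 mcg/min × 60 min/hr = 1380 mcg/hr
Concentration = 8 mg ÷ 132 mL = 0.06060606 mg/mL = 60.60606 mcg/mL
Rate = 1380 mcg/hr ÷ 60.60606 mcg/mL = 22.77 mL/hr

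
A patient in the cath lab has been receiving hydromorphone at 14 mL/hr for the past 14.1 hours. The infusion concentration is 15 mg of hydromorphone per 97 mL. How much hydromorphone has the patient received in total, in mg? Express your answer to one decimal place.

Concentration = 15 mg ÷ 97 mL = 0.1546392 mg/mL
Drug rate = 14 mL/hr × 0.1546392 mg/mL = 2.164948 mg/hr
Total = 2.164948 mg/hr × 14.1 hr = 30.52577 mg

30.5 mg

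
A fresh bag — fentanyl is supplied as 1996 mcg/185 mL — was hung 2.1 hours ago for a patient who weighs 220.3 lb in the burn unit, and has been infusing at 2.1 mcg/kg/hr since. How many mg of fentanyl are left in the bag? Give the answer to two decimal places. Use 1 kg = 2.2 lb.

Weight = 220.3 lb ÷ 2.2 lb/kg = 100.1364 kg
Dose = 2.1 mcg/kg/hr × 100.1364 kg = 210.2864 mcg/hr
Concentration = 1996 mcg ÷ 185 mL = 10.78919 mcg/mL
Rate = 210.2864 mcg/hr ÷ 10.78919 mcg/mL = 19.49047 mL/hr
Volume infused = 19.49047 mL/hr × 2.1 hr = 40.92999 mL
Volume remaining = 185 − 40.92999 = 144.07 mL
Drug remaining = 144.07 mL × 10.78919 mcg/mL = 1554.399 mcg = 1.554399 mg

1.55 mg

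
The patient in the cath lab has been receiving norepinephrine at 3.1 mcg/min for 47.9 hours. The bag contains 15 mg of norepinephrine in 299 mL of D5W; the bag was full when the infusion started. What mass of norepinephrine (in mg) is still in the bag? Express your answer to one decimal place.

6.1 mg

3.1 mcg/min × 60 min/hr = 186 mcg/hr
Concentration = 15 mg ÷ 299 mL = 0.05016722 mg/mL = 50.16722 mcg/mL
Rate = 186 mcg/hr ÷ 50.16722 mcg/mL = 3.7076 mL/hr
Volume infused = 3.7076 mL/hr × 47.9 hr = 177.594 mL
Volume remaining = 299 − 177.594 = 121.406 mL
Drug remaining = 121.406 mL × 50.16722 mcg/mL = 6090.6 mcg = 6.0906 mg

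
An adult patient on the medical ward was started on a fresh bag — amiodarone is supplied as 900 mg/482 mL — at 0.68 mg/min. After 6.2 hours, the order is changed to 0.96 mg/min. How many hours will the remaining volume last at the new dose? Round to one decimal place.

11.2 hours

Initial rate:
0.68 mg/min × 60 min/hr = 40.8 mg/hr
Concentration = 900 mg ÷ 482 mL = 1.86722 mg/mL
Rate = 40.8 mg/hr ÷ 1.86722 mg/mL = 21.85067 mL/hr
Volume infused so far = 21.85067 mL/hr × 6.2 hr = 135.4741 mL
Volume remaining = 482 − 135.4741 = 346.5259 mL
New rate:
0.96 mg/min × 60 min/hr = 57.6 mg/hr
Rate = 57.6 mg/hr ÷ 1.86722 mg/mL = 30.848 mL/hr
Time remaining = 346.5259 mL ÷ 30.848 mL/hr = 11.23333 hr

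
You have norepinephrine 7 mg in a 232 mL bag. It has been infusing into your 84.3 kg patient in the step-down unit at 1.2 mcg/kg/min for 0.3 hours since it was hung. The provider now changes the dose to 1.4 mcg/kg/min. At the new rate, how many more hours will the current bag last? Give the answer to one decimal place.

Initial rate:
Dose = 1.2 mcg/kg/min × 84.3 kg = 101.16 mcg/min
101.16 mcg/min × 60 min/hr = 6069.6 mcg/hr
Concentration = 7 mg ÷ 232 mL = 0.03017241 mg/mL = 30.17241 mcg/mL
Rate = 6069.6 mcg/hr ÷ 30.17241 mcg/mL = 201.1639 mL/hr
Volume infused so far = 201.1639 mL/hr × 0.3 hr = 60.34917 mL
Volume remaining = 232 − 60.34917 = 171.6508 mL
New rate:
Dose = 1.4 mcg/kg/min × 84.3 kg = 118.02 mcg/min
118.02 mcg/min × 60 min/hr = 7081.2 mcg/hr
Rate = 7081.2 mcg/hr ÷ 30.17241 mcg/mL = 234.6912 mL/hr
Time remaining = 171.6508 mL ÷ 234.6912 mL/hr = 0.7313902 hr

0.7 hours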